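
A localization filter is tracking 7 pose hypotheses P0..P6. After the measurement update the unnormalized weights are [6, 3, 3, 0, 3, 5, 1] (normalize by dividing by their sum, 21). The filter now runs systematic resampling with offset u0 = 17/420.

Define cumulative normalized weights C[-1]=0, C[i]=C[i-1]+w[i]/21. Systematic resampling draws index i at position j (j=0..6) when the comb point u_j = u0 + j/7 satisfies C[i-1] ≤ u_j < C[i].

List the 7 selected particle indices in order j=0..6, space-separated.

0 0 1 2 4 5 5

C = [2/7, 3/7, 4/7, 4/7, 5/7, 20/21, 1]
j=0: u_0=17/420 ∈ [0, 2/7) → index 0
j=1: u_1=11/60 ∈ [0, 2/7) → index 0
j=2: u_2=137/420 ∈ [2/7, 3/7) → index 1
j=3: u_3=197/420 ∈ [3/7, 4/7) → index 2
j=4: u_4=257/420 ∈ [4/7, 5/7) → index 4
j=5: u_5=317/420 ∈ [5/7, 20/21) → index 5
j=6: u_6=377/420 ∈ [5/7, 20/21) → index 5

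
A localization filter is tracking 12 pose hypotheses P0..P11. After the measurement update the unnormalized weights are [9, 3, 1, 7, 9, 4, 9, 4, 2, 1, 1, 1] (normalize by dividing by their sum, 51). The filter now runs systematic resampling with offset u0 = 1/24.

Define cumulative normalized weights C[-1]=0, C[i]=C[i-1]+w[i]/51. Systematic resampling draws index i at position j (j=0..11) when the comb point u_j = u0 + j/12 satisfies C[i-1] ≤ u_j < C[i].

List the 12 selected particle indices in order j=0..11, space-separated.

C = [3/17, 4/17, 13/51, 20/51, 29/51, 11/17, 14/17, 46/51, 16/17, 49/51, 50/51, 1]
j=0: u_0=1/24 ∈ [0, 3/17) → index 0
j=1: u_1=1/8 ∈ [0, 3/17) → index 0
j=2: u_2=5/24 ∈ [3/17, 4/17) → index 1
j=3: u_3=7/24 ∈ [13/51, 20/51) → index 3
j=4: u_4=3/8 ∈ [13/51, 20/51) → index 3
j=5: u_5=11/24 ∈ [20/51, 29/51) → index 4
j=6: u_6=13/24 ∈ [20/51, 29/51) → index 4
j=7: u_7=5/8 ∈ [29/51, 11/17) → index 5
j=8: u_8=17/24 ∈ [11/17, 14/17) → index 6
j=9: u_9=19/24 ∈ [11/17, 14/17) → index 6
j=10: u_10=7/8 ∈ [14/17, 46/51) → index 7
j=11: u_11=23/24 ∈ [16/17, 49/51) → index 9

0 0 1 3 3 4 4 5 6 6 7 9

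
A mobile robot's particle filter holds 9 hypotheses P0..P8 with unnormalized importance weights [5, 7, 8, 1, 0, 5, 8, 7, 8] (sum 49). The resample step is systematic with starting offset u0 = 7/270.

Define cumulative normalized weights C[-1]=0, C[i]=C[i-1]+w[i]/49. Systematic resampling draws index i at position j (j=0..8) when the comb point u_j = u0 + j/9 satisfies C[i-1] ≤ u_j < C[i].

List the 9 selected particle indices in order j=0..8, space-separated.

0 1 2 2 5 6 6 7 8

C = [5/49, 12/49, 20/49, 3/7, 3/7, 26/49, 34/49, 41/49, 1]
j=0: u_0=7/270 ∈ [0, 5/49) → index 0
j=1: u_1=37/270 ∈ [5/49, 12/49) → index 1
j=2: u_2=67/270 ∈ [12/49, 20/49) → index 2
j=3: u_3=97/270 ∈ [12/49, 20/49) → index 2
j=4: u_4=127/270 ∈ [3/7, 26/49) → index 5
j=5: u_5=157/270 ∈ [26/49, 34/49) → index 6
j=6: u_6=187/270 ∈ [26/49, 34/49) → index 6
j=7: u_7=217/270 ∈ [34/49, 41/49) → index 7
j=8: u_8=247/270 ∈ [41/49, 1) → index 8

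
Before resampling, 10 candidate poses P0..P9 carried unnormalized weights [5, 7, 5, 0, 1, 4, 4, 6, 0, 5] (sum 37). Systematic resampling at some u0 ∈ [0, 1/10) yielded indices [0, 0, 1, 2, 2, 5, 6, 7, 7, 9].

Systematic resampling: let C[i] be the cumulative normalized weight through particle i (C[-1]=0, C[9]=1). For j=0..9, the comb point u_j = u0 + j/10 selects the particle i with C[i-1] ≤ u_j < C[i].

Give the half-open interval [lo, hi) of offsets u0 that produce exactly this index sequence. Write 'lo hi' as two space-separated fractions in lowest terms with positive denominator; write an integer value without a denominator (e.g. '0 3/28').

9/370 13/370

C = [5/37, 12/37, 17/37, 17/37, 18/37, 22/37, 26/37, 32/37, 32/37, 1]
j=0 picked index 0: u0 ∈ [0, 5/37)
j=1 picked index 0: u0 ∈ [-1/10, 13/370)
j=2 picked index 1: u0 ∈ [-12/185, 23/185)
j=3 picked index 2: u0 ∈ [9/370, 59/370)
j=4 picked index 2: u0 ∈ [-14/185, 11/185)
j=5 picked index 5: u0 ∈ [-1/74, 7/74)
j=6 picked index 6: u0 ∈ [-1/185, 19/185)
j=7 picked index 7: u0 ∈ [1/370, 61/370)
j=8 picked index 7: u0 ∈ [-18/185, 12/185)
j=9 picked index 9: u0 ∈ [-13/370, 1/10)
intersection: [9/370, 13/370)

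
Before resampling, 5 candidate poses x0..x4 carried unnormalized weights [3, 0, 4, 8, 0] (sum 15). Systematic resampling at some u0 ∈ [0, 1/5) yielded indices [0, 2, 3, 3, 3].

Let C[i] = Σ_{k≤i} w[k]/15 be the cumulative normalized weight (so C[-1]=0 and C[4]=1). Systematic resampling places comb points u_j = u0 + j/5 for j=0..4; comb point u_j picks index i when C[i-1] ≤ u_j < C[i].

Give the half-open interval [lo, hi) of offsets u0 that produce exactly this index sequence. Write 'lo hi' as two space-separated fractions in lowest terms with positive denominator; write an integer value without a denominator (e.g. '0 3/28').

1/15 1/5

C = [1/5, 1/5, 7/15, 1, 1]
j=0 picked index 0: u0 ∈ [0, 1/5)
j=1 picked index 2: u0 ∈ [0, 4/15)
j=2 picked index 3: u0 ∈ [1/15, 3/5)
j=3 picked index 3: u0 ∈ [-2/15, 2/5)
j=4 picked index 3: u0 ∈ [-1/3, 1/5)
intersection: [1/15, 1/5)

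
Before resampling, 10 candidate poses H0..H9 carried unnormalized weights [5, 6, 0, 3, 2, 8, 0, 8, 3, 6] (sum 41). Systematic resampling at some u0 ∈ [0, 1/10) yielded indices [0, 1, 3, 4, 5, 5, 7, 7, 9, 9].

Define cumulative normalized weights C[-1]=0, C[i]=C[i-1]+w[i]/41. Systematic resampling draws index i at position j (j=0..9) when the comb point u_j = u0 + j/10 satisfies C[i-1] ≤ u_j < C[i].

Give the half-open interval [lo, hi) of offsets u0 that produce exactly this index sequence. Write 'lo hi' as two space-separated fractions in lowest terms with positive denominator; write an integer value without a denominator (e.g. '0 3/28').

14/205 33/410

C = [5/41, 11/41, 11/41, 14/41, 16/41, 24/41, 24/41, 32/41, 35/41, 1]
j=0 picked index 0: u0 ∈ [0, 5/41)
j=1 picked index 1: u0 ∈ [9/410, 69/410)
j=2 picked index 3: u0 ∈ [14/205, 29/205)
j=3 picked index 4: u0 ∈ [17/410, 37/410)
j=4 picked index 5: u0 ∈ [-2/205, 38/205)
j=5 picked index 5: u0 ∈ [-9/82, 7/82)
j=6 picked index 7: u0 ∈ [-3/205, 37/205)
j=7 picked index 7: u0 ∈ [-47/410, 33/410)
j=8 picked index 9: u0 ∈ [11/205, 1/5)
j=9 picked index 9: u0 ∈ [-19/410, 1/10)
intersection: [14/205, 33/410)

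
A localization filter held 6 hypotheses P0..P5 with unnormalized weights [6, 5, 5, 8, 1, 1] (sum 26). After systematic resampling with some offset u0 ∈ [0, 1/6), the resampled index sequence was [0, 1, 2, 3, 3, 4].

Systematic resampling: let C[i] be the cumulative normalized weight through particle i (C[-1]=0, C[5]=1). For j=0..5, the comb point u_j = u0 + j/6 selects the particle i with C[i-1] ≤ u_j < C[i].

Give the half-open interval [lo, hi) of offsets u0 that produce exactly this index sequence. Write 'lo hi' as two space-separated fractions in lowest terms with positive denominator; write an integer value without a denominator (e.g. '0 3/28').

3/26 5/39

C = [3/13, 11/26, 8/13, 12/13, 25/26, 1]
j=0 picked index 0: u0 ∈ [0, 3/13)
j=1 picked index 1: u0 ∈ [5/78, 10/39)
j=2 picked index 2: u0 ∈ [7/78, 11/39)
j=3 picked index 3: u0 ∈ [3/26, 11/26)
j=4 picked index 3: u0 ∈ [-2/39, 10/39)
j=5 picked index 4: u0 ∈ [7/78, 5/39)
intersection: [3/26, 5/39)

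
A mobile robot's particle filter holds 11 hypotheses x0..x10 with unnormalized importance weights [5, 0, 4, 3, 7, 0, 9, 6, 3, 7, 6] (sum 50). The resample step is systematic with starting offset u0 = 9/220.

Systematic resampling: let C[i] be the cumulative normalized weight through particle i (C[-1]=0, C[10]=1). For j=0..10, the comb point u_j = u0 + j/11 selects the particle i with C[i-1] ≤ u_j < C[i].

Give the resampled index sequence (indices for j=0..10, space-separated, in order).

0 2 3 4 6 6 7 7 9 9 10

C = [1/10, 1/10, 9/50, 6/25, 19/50, 19/50, 14/25, 17/25, 37/50, 22/25, 1]
j=0: u_0=9/220 ∈ [0, 1/10) → index 0
j=1: u_1=29/220 ∈ [1/10, 9/50) → index 2
j=2: u_2=49/220 ∈ [9/50, 6/25) → index 3
j=3: u_3=69/220 ∈ [6/25, 19/50) → index 4
j=4: u_4=89/220 ∈ [19/50, 14/25) → index 6
j=5: u_5=109/220 ∈ [19/50, 14/25) → index 6
j=6: u_6=129/220 ∈ [14/25, 17/25) → index 7
j=7: u_7=149/220 ∈ [14/25, 17/25) → index 7
j=8: u_8=169/220 ∈ [37/50, 22/25) → index 9
j=9: u_9=189/220 ∈ [37/50, 22/25) → index 9
j=10: u_10=19/20 ∈ [22/25, 1) → index 10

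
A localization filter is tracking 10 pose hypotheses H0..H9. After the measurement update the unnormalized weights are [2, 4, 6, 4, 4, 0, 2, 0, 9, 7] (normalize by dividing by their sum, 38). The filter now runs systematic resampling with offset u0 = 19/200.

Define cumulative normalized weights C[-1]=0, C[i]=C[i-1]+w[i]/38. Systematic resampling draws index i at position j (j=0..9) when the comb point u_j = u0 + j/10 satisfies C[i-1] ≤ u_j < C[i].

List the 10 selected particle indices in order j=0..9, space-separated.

C = [1/19, 3/19, 6/19, 8/19, 10/19, 10/19, 11/19, 11/19, 31/38, 1]
j=0: u_0=19/200 ∈ [1/19, 3/19) → index 1
j=1: u_1=39/200 ∈ [3/19, 6/19) → index 2
j=2: u_2=59/200 ∈ [3/19, 6/19) → index 2
j=3: u_3=79/200 ∈ [6/19, 8/19) → index 3
j=4: u_4=99/200 ∈ [8/19, 10/19) → index 4
j=5: u_5=119/200 ∈ [11/19, 31/38) → index 8
j=6: u_6=139/200 ∈ [11/19, 31/38) → index 8
j=7: u_7=159/200 ∈ [11/19, 31/38) → index 8
j=8: u_8=179/200 ∈ [31/38, 1) → index 9
j=9: u_9=199/200 ∈ [31/38, 1) → index 9

1 2 2 3 4 8 8 8 9 9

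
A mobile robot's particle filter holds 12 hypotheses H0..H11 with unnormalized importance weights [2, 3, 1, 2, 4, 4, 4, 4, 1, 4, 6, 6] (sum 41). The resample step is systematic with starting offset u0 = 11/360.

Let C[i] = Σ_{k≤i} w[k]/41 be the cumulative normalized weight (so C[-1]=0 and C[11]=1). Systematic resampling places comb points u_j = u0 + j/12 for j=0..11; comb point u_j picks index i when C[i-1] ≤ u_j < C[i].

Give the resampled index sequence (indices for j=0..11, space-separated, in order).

C = [2/41, 5/41, 6/41, 8/41, 12/41, 16/41, 20/41, 24/41, 25/41, 29/41, 35/41, 1]
j=0: u_0=11/360 ∈ [0, 2/41) → index 0
j=1: u_1=41/360 ∈ [2/41, 5/41) → index 1
j=2: u_2=71/360 ∈ [8/41, 12/41) → index 4
j=3: u_3=101/360 ∈ [8/41, 12/41) → index 4
j=4: u_4=131/360 ∈ [12/41, 16/41) → index 5
j=5: u_5=161/360 ∈ [16/41, 20/41) → index 6
j=6: u_6=191/360 ∈ [20/41, 24/41) → index 7
j=7: u_7=221/360 ∈ [25/41, 29/41) → index 9
j=8: u_8=251/360 ∈ [25/41, 29/41) → index 9
j=9: u_9=281/360 ∈ [29/41, 35/41) → index 10
j=10: u_10=311/360 ∈ [35/41, 1) → index 11
j=11: u_11=341/360 ∈ [35/41, 1) → index 11

0 1 4 4 5 6 7 9 9 10 11 11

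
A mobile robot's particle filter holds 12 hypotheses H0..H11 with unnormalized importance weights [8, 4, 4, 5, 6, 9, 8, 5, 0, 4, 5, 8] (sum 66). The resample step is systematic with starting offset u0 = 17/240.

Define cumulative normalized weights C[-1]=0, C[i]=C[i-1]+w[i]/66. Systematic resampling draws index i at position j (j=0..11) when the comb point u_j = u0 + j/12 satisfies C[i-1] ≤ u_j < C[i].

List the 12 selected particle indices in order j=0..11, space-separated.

0 1 2 4 4 5 6 6 7 10 11 11

C = [4/33, 2/11, 8/33, 7/22, 9/22, 6/11, 2/3, 49/66, 49/66, 53/66, 29/33, 1]
j=0: u_0=17/240 ∈ [0, 4/33) → index 0
j=1: u_1=37/240 ∈ [4/33, 2/11) → index 1
j=2: u_2=19/80 ∈ [2/11, 8/33) → index 2
j=3: u_3=77/240 ∈ [7/22, 9/22) → index 4
j=4: u_4=97/240 ∈ [7/22, 9/22) → index 4
j=5: u_5=39/80 ∈ [9/22, 6/11) → index 5
j=6: u_6=137/240 ∈ [6/11, 2/3) → index 6
j=7: u_7=157/240 ∈ [6/11, 2/3) → index 6
j=8: u_8=59/80 ∈ [2/3, 49/66) → index 7
j=9: u_9=197/240 ∈ [53/66, 29/33) → index 10
j=10: u_10=217/240 ∈ [29/33, 1) → index 11
j=11: u_11=79/80 ∈ [29/33, 1) → index 11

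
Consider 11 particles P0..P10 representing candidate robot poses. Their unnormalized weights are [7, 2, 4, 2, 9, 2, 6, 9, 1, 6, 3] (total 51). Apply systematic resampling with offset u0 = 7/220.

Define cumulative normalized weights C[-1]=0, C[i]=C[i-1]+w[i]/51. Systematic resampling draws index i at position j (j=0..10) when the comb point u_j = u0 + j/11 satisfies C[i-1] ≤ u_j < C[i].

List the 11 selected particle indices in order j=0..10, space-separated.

0 0 2 4 4 5 6 7 7 9 9

C = [7/51, 3/17, 13/51, 5/17, 8/17, 26/51, 32/51, 41/51, 14/17, 16/17, 1]
j=0: u_0=7/220 ∈ [0, 7/51) → index 0
j=1: u_1=27/220 ∈ [0, 7/51) → index 0
j=2: u_2=47/220 ∈ [3/17, 13/51) → index 2
j=3: u_3=67/220 ∈ [5/17, 8/17) → index 4
j=4: u_4=87/220 ∈ [5/17, 8/17) → index 4
j=5: u_5=107/220 ∈ [8/17, 26/51) → index 5
j=6: u_6=127/220 ∈ [26/51, 32/51) → index 6
j=7: u_7=147/220 ∈ [32/51, 41/51) → index 7
j=8: u_8=167/220 ∈ [32/51, 41/51) → index 7
j=9: u_9=17/20 ∈ [14/17, 16/17) → index 9
j=10: u_10=207/220 ∈ [14/17, 16/17) → index 9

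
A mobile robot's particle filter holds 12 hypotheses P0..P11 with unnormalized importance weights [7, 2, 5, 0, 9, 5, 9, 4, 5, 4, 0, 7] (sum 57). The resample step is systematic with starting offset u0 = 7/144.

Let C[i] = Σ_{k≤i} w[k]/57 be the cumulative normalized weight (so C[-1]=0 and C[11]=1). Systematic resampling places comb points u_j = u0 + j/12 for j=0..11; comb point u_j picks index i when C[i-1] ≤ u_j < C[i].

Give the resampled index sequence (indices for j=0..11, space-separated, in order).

0 1 2 4 4 5 6 6 7 8 11 11

C = [7/57, 3/19, 14/57, 14/57, 23/57, 28/57, 37/57, 41/57, 46/57, 50/57, 50/57, 1]
j=0: u_0=7/144 ∈ [0, 7/57) → index 0
j=1: u_1=19/144 ∈ [7/57, 3/19) → index 1
j=2: u_2=31/144 ∈ [3/19, 14/57) → index 2
j=3: u_3=43/144 ∈ [14/57, 23/57) → index 4
j=4: u_4=55/144 ∈ [14/57, 23/57) → index 4
j=5: u_5=67/144 ∈ [23/57, 28/57) → index 5
j=6: u_6=79/144 ∈ [28/57, 37/57) → index 6
j=7: u_7=91/144 ∈ [28/57, 37/57) → index 6
j=8: u_8=103/144 ∈ [37/57, 41/57) → index 7
j=9: u_9=115/144 ∈ [41/57, 46/57) → index 8
j=10: u_10=127/144 ∈ [50/57, 1) → index 11
j=11: u_11=139/144 ∈ [50/57, 1) → index 11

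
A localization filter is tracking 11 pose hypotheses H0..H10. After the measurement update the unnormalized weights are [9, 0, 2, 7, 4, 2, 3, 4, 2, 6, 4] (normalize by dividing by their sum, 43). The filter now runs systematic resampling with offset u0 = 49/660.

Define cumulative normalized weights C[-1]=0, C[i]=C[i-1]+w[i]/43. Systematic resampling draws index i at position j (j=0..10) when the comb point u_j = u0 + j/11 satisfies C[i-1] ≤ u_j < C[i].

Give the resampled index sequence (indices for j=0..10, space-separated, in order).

0 0 3 3 4 5 6 7 9 9 10

C = [9/43, 9/43, 11/43, 18/43, 22/43, 24/43, 27/43, 31/43, 33/43, 39/43, 1]
j=0: u_0=49/660 ∈ [0, 9/43) → index 0
j=1: u_1=109/660 ∈ [0, 9/43) → index 0
j=2: u_2=169/660 ∈ [11/43, 18/43) → index 3
j=3: u_3=229/660 ∈ [11/43, 18/43) → index 3
j=4: u_4=289/660 ∈ [18/43, 22/43) → index 4
j=5: u_5=349/660 ∈ [22/43, 24/43) → index 5
j=6: u_6=409/660 ∈ [24/43, 27/43) → index 6
j=7: u_7=469/660 ∈ [27/43, 31/43) → index 7
j=8: u_8=529/660 ∈ [33/43, 39/43) → index 9
j=9: u_9=589/660 ∈ [33/43, 39/43) → index 9
j=10: u_10=59/60 ∈ [39/43, 1) → index 10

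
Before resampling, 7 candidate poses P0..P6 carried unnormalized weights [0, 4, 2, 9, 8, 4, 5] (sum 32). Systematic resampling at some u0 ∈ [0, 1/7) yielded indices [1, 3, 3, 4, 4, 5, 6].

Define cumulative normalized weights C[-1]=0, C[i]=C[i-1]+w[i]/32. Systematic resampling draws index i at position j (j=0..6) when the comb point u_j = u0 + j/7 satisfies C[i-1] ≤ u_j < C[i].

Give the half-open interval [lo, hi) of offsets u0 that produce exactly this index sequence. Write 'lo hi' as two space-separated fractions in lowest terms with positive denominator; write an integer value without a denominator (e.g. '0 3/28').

5/112 1/8

C = [0, 1/8, 3/16, 15/32, 23/32, 27/32, 1]
j=0 picked index 1: u0 ∈ [0, 1/8)
j=1 picked index 3: u0 ∈ [5/112, 73/224)
j=2 picked index 3: u0 ∈ [-11/112, 41/224)
j=3 picked index 4: u0 ∈ [9/224, 65/224)
j=4 picked index 4: u0 ∈ [-23/224, 33/224)
j=5 picked index 5: u0 ∈ [1/224, 29/224)
j=6 picked index 6: u0 ∈ [-3/224, 1/7)
intersection: [5/112, 1/8)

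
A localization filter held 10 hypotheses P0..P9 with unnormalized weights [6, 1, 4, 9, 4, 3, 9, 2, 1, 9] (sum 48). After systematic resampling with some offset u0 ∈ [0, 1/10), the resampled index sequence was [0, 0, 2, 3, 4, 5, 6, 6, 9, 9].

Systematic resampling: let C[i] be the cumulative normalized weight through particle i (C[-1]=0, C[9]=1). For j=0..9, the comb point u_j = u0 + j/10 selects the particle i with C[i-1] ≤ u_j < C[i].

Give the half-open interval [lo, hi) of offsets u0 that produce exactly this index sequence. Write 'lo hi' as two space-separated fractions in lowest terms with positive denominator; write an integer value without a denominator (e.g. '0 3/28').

1/60 1/40

C = [1/8, 7/48, 11/48, 5/12, 1/2, 9/16, 3/4, 19/24, 13/16, 1]
j=0 picked index 0: u0 ∈ [0, 1/8)
j=1 picked index 0: u0 ∈ [-1/10, 1/40)
j=2 picked index 2: u0 ∈ [-13/240, 7/240)
j=3 picked index 3: u0 ∈ [-17/240, 7/60)
j=4 picked index 4: u0 ∈ [1/60, 1/10)
j=5 picked index 5: u0 ∈ [0, 1/16)
j=6 picked index 6: u0 ∈ [-3/80, 3/20)
j=7 picked index 6: u0 ∈ [-11/80, 1/20)
j=8 picked index 9: u0 ∈ [1/80, 1/5)
j=9 picked index 9: u0 ∈ [-7/80, 1/10)
intersection: [1/60, 1/40)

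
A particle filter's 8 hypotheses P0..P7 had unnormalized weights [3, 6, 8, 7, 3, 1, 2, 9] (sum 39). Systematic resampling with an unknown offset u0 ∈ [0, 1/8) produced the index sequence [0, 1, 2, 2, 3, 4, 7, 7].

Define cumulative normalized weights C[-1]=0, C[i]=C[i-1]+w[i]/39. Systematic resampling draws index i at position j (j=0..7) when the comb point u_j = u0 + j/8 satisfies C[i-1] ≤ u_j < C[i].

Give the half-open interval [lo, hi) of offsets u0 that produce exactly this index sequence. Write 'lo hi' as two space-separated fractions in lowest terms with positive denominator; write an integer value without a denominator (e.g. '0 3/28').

1/52 19/312

C = [1/13, 3/13, 17/39, 8/13, 9/13, 28/39, 10/13, 1]
j=0 picked index 0: u0 ∈ [0, 1/13)
j=1 picked index 1: u0 ∈ [-5/104, 11/104)
j=2 picked index 2: u0 ∈ [-1/52, 29/156)
j=3 picked index 2: u0 ∈ [-15/104, 19/312)
j=4 picked index 3: u0 ∈ [-5/78, 3/26)
j=5 picked index 4: u0 ∈ [-1/104, 7/104)
j=6 picked index 7: u0 ∈ [1/52, 1/4)
j=7 picked index 7: u0 ∈ [-11/104, 1/8)
intersection: [1/52, 19/312)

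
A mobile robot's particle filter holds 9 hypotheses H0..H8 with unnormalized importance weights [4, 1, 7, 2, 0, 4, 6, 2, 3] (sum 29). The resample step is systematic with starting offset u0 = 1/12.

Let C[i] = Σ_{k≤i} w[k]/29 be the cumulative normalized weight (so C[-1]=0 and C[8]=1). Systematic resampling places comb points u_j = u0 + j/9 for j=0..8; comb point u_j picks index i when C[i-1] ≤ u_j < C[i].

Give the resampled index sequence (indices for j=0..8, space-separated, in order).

0 2 2 3 5 6 6 7 8

C = [4/29, 5/29, 12/29, 14/29, 14/29, 18/29, 24/29, 26/29, 1]
j=0: u_0=1/12 ∈ [0, 4/29) → index 0
j=1: u_1=7/36 ∈ [5/29, 12/29) → index 2
j=2: u_2=11/36 ∈ [5/29, 12/29) → index 2
j=3: u_3=5/12 ∈ [12/29, 14/29) → index 3
j=4: u_4=19/36 ∈ [14/29, 18/29) → index 5
j=5: u_5=23/36 ∈ [18/29, 24/29) → index 6
j=6: u_6=3/4 ∈ [18/29, 24/29) → index 6
j=7: u_7=31/36 ∈ [24/29, 26/29) → index 7
j=8: u_8=35/36 ∈ [26/29, 1) → index 8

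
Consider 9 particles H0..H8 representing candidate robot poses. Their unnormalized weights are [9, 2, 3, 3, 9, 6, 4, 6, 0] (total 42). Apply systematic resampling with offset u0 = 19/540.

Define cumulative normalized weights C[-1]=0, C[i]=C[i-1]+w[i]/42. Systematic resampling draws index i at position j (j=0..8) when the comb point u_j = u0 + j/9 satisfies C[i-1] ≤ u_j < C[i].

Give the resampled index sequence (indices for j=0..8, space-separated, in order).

0 0 1 3 4 4 5 6 7

C = [3/14, 11/42, 1/3, 17/42, 13/21, 16/21, 6/7, 1, 1]
j=0: u_0=19/540 ∈ [0, 3/14) → index 0
j=1: u_1=79/540 ∈ [0, 3/14) → index 0
j=2: u_2=139/540 ∈ [3/14, 11/42) → index 1
j=3: u_3=199/540 ∈ [1/3, 17/42) → index 3
j=4: u_4=259/540 ∈ [17/42, 13/21) → index 4
j=5: u_5=319/540 ∈ [17/42, 13/21) → index 4
j=6: u_6=379/540 ∈ [13/21, 16/21) → index 5
j=7: u_7=439/540 ∈ [16/21, 6/7) → index 6
j=8: u_8=499/540 ∈ [6/7, 1) → index 7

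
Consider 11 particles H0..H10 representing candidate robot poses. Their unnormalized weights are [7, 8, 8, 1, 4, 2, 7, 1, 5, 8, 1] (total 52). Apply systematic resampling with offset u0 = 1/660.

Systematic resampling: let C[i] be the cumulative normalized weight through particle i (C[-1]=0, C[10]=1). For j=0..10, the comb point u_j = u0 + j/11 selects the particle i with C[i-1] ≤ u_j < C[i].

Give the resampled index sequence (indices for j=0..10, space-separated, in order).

C = [7/52, 15/52, 23/52, 6/13, 7/13, 15/26, 37/52, 19/26, 43/52, 51/52, 1]
j=0: u_0=1/660 ∈ [0, 7/52) → index 0
j=1: u_1=61/660 ∈ [0, 7/52) → index 0
j=2: u_2=11/60 ∈ [7/52, 15/52) → index 1
j=3: u_3=181/660 ∈ [7/52, 15/52) → index 1
j=4: u_4=241/660 ∈ [15/52, 23/52) → index 2
j=5: u_5=301/660 ∈ [23/52, 6/13) → index 3
j=6: u_6=361/660 ∈ [7/13, 15/26) → index 5
j=7: u_7=421/660 ∈ [15/26, 37/52) → index 6
j=8: u_8=481/660 ∈ [37/52, 19/26) → index 7
j=9: u_9=541/660 ∈ [19/26, 43/52) → index 8
j=10: u_10=601/660 ∈ [43/52, 51/52) → index 9

0 0 1 1 2 3 5 6 7 8 9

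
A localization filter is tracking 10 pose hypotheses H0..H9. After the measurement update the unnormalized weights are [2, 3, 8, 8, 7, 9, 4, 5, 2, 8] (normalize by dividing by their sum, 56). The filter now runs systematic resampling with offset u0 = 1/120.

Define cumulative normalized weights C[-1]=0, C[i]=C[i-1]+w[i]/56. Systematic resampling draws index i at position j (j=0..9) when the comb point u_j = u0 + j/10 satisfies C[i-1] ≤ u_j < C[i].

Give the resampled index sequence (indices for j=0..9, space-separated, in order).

C = [1/28, 5/56, 13/56, 3/8, 1/2, 37/56, 41/56, 23/28, 6/7, 1]
j=0: u_0=1/120 ∈ [0, 1/28) → index 0
j=1: u_1=13/120 ∈ [5/56, 13/56) → index 2
j=2: u_2=5/24 ∈ [5/56, 13/56) → index 2
j=3: u_3=37/120 ∈ [13/56, 3/8) → index 3
j=4: u_4=49/120 ∈ [3/8, 1/2) → index 4
j=5: u_5=61/120 ∈ [1/2, 37/56) → index 5
j=6: u_6=73/120 ∈ [1/2, 37/56) → index 5
j=7: u_7=17/24 ∈ [37/56, 41/56) → index 6
j=8: u_8=97/120 ∈ [41/56, 23/28) → index 7
j=9: u_9=109/120 ∈ [6/7, 1) → index 9

0 2 2 3 4 5 5 6 7 9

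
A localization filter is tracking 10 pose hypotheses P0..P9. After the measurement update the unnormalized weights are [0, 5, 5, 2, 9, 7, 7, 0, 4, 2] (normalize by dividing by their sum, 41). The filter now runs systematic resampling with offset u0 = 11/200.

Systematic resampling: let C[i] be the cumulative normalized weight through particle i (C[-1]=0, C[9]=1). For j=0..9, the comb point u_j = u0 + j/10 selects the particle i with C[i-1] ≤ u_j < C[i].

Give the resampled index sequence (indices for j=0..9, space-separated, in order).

1 2 3 4 4 5 5 6 8 9

C = [0, 5/41, 10/41, 12/41, 21/41, 28/41, 35/41, 35/41, 39/41, 1]
j=0: u_0=11/200 ∈ [0, 5/41) → index 1
j=1: u_1=31/200 ∈ [5/41, 10/41) → index 2
j=2: u_2=51/200 ∈ [10/41, 12/41) → index 3
j=3: u_3=71/200 ∈ [12/41, 21/41) → index 4
j=4: u_4=91/200 ∈ [12/41, 21/41) → index 4
j=5: u_5=111/200 ∈ [21/41, 28/41) → index 5
j=6: u_6=131/200 ∈ [21/41, 28/41) → index 5
j=7: u_7=151/200 ∈ [28/41, 35/41) → index 6
j=8: u_8=171/200 ∈ [35/41, 39/41) → index 8
j=9: u_9=191/200 ∈ [39/41, 1) → index 9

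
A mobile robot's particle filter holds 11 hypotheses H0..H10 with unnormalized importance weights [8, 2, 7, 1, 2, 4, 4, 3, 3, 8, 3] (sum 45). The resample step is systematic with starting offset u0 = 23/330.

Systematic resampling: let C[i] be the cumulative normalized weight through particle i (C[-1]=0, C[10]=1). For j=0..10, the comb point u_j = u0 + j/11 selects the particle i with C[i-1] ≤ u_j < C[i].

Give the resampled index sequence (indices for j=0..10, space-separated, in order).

0 0 2 2 4 5 6 8 9 9 10

C = [8/45, 2/9, 17/45, 2/5, 4/9, 8/15, 28/45, 31/45, 34/45, 14/15, 1]
j=0: u_0=23/330 ∈ [0, 8/45) → index 0
j=1: u_1=53/330 ∈ [0, 8/45) → index 0
j=2: u_2=83/330 ∈ [2/9, 17/45) → index 2
j=3: u_3=113/330 ∈ [2/9, 17/45) → index 2
j=4: u_4=13/30 ∈ [2/5, 4/9) → index 4
j=5: u_5=173/330 ∈ [4/9, 8/15) → index 5
j=6: u_6=203/330 ∈ [8/15, 28/45) → index 6
j=7: u_7=233/330 ∈ [31/45, 34/45) → index 8
j=8: u_8=263/330 ∈ [34/45, 14/15) → index 9
j=9: u_9=293/330 ∈ [34/45, 14/15) → index 9
j=10: u_10=323/330 ∈ [14/15, 1) → index 10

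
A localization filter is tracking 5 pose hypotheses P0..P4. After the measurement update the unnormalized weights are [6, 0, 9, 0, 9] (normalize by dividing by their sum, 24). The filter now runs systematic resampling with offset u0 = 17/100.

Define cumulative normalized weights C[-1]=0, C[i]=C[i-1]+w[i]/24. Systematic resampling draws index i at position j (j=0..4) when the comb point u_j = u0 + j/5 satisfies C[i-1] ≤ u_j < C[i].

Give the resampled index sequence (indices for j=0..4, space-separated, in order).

0 2 2 4 4

C = [1/4, 1/4, 5/8, 5/8, 1]
j=0: u_0=17/100 ∈ [0, 1/4) → index 0
j=1: u_1=37/100 ∈ [1/4, 5/8) → index 2
j=2: u_2=57/100 ∈ [1/4, 5/8) → index 2
j=3: u_3=77/100 ∈ [5/8, 1) → index 4
j=4: u_4=97/100 ∈ [5/8, 1) → index 4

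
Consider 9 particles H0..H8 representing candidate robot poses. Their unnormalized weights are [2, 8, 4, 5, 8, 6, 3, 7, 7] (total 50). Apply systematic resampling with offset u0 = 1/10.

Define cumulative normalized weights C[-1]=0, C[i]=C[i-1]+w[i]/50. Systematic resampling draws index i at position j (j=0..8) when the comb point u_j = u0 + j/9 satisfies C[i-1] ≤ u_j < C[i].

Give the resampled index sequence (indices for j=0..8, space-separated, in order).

1 2 3 4 5 5 7 8 8

C = [1/25, 1/5, 7/25, 19/50, 27/50, 33/50, 18/25, 43/50, 1]
j=0: u_0=1/10 ∈ [1/25, 1/5) → index 1
j=1: u_1=19/90 ∈ [1/5, 7/25) → index 2
j=2: u_2=29/90 ∈ [7/25, 19/50) → index 3
j=3: u_3=13/30 ∈ [19/50, 27/50) → index 4
j=4: u_4=49/90 ∈ [27/50, 33/50) → index 5
j=5: u_5=59/90 ∈ [27/50, 33/50) → index 5
j=6: u_6=23/30 ∈ [18/25, 43/50) → index 7
j=7: u_7=79/90 ∈ [43/50, 1) → index 8
j=8: u_8=89/90 ∈ [43/50, 1) → index 8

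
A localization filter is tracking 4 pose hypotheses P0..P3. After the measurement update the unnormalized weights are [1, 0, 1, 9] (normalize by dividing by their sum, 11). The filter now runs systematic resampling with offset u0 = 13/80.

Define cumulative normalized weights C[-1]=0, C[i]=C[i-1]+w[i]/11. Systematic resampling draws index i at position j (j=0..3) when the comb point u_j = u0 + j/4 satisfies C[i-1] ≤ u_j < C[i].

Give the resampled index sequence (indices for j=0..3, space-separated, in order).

C = [1/11, 1/11, 2/11, 1]
j=0: u_0=13/80 ∈ [1/11, 2/11) → index 2
j=1: u_1=33/80 ∈ [2/11, 1) → index 3
j=2: u_2=53/80 ∈ [2/11, 1) → index 3
j=3: u_3=73/80 ∈ [2/11, 1) → index 3

2 3 3 3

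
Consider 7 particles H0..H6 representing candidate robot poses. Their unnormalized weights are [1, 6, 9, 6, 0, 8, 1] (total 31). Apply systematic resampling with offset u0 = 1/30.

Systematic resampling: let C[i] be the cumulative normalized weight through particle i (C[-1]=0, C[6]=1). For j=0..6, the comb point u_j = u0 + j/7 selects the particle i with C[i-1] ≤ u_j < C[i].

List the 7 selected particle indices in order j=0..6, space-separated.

1 1 2 2 3 5 5

C = [1/31, 7/31, 16/31, 22/31, 22/31, 30/31, 1]
j=0: u_0=1/30 ∈ [1/31, 7/31) → index 1
j=1: u_1=37/210 ∈ [1/31, 7/31) → index 1
j=2: u_2=67/210 ∈ [7/31, 16/31) → index 2
j=3: u_3=97/210 ∈ [7/31, 16/31) → index 2
j=4: u_4=127/210 ∈ [16/31, 22/31) → index 3
j=5: u_5=157/210 ∈ [22/31, 30/31) → index 5
j=6: u_6=187/210 ∈ [22/31, 30/31) → index 5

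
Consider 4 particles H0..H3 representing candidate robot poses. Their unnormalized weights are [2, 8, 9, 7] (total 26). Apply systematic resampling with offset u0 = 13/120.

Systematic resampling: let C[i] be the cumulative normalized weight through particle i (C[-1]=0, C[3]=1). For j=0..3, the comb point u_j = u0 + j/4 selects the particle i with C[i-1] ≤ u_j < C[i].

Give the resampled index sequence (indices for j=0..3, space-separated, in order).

1 1 2 3

C = [1/13, 5/13, 19/26, 1]
j=0: u_0=13/120 ∈ [1/13, 5/13) → index 1
j=1: u_1=43/120 ∈ [1/13, 5/13) → index 1
j=2: u_2=73/120 ∈ [5/13, 19/26) → index 2
j=3: u_3=103/120 ∈ [19/26, 1) → index 3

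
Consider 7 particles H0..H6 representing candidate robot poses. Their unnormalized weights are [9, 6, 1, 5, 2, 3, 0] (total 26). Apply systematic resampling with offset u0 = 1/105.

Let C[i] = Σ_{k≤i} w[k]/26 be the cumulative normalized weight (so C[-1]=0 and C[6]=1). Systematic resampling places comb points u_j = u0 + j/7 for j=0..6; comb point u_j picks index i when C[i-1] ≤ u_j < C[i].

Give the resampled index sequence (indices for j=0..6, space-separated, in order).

0 0 0 1 2 3 4

C = [9/26, 15/26, 8/13, 21/26, 23/26, 1, 1]
j=0: u_0=1/105 ∈ [0, 9/26) → index 0
j=1: u_1=16/105 ∈ [0, 9/26) → index 0
j=2: u_2=31/105 ∈ [0, 9/26) → index 0
j=3: u_3=46/105 ∈ [9/26, 15/26) → index 1
j=4: u_4=61/105 ∈ [15/26, 8/13) → index 2
j=5: u_5=76/105 ∈ [8/13, 21/26) → index 3
j=6: u_6=13/15 ∈ [21/26, 23/26) → index 4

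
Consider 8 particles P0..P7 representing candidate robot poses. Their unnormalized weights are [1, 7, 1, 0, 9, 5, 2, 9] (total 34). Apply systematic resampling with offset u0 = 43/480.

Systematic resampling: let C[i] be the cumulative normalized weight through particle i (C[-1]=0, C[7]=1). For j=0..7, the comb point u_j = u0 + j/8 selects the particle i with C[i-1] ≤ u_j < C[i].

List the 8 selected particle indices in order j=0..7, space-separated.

C = [1/34, 4/17, 9/34, 9/34, 9/17, 23/34, 25/34, 1]
j=0: u_0=43/480 ∈ [1/34, 4/17) → index 1
j=1: u_1=103/480 ∈ [1/34, 4/17) → index 1
j=2: u_2=163/480 ∈ [9/34, 9/17) → index 4
j=3: u_3=223/480 ∈ [9/34, 9/17) → index 4
j=4: u_4=283/480 ∈ [9/17, 23/34) → index 5
j=5: u_5=343/480 ∈ [23/34, 25/34) → index 6
j=6: u_6=403/480 ∈ [25/34, 1) → index 7
j=7: u_7=463/480 ∈ [25/34, 1) → index 7

1 1 4 4 5 6 7 7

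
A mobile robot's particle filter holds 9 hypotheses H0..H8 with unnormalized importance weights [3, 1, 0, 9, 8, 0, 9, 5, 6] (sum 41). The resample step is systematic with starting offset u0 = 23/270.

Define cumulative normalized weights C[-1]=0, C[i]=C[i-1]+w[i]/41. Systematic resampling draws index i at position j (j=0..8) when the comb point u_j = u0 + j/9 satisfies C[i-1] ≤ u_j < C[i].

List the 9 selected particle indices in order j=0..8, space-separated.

C = [3/41, 4/41, 4/41, 13/41, 21/41, 21/41, 30/41, 35/41, 1]
j=0: u_0=23/270 ∈ [3/41, 4/41) → index 1
j=1: u_1=53/270 ∈ [4/41, 13/41) → index 3
j=2: u_2=83/270 ∈ [4/41, 13/41) → index 3
j=3: u_3=113/270 ∈ [13/41, 21/41) → index 4
j=4: u_4=143/270 ∈ [21/41, 30/41) → index 6
j=5: u_5=173/270 ∈ [21/41, 30/41) → index 6
j=6: u_6=203/270 ∈ [30/41, 35/41) → index 7
j=7: u_7=233/270 ∈ [35/41, 1) → index 8
j=8: u_8=263/270 ∈ [35/41, 1) → index 8

1 3 3 4 6 6 7 8 8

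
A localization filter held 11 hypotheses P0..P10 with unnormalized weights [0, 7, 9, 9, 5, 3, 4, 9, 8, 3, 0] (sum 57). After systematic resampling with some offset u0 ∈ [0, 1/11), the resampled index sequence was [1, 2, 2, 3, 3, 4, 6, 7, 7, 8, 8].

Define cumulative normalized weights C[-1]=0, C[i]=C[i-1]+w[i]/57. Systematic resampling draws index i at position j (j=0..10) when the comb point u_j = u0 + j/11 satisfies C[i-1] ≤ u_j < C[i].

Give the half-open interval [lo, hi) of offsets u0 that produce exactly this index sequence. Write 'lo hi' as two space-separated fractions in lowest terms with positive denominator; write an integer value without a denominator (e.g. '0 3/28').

C = [0, 7/57, 16/57, 25/57, 10/19, 11/19, 37/57, 46/57, 18/19, 1, 1]
j=0 picked index 1: u0 ∈ [0, 7/57)
j=1 picked index 2: u0 ∈ [20/627, 119/627)
j=2 picked index 2: u0 ∈ [-37/627, 62/627)
j=3 picked index 3: u0 ∈ [5/627, 104/627)
j=4 picked index 3: u0 ∈ [-52/627, 47/627)
j=5 picked index 4: u0 ∈ [-10/627, 15/209)
j=6 picked index 6: u0 ∈ [7/209, 65/627)
j=7 picked index 7: u0 ∈ [8/627, 107/627)
j=8 picked index 7: u0 ∈ [-49/627, 50/627)
j=9 picked index 8: u0 ∈ [-7/627, 27/209)
j=10 picked index 8: u0 ∈ [-64/627, 8/209)
intersection: [7/209, 8/209)

7/209 8/209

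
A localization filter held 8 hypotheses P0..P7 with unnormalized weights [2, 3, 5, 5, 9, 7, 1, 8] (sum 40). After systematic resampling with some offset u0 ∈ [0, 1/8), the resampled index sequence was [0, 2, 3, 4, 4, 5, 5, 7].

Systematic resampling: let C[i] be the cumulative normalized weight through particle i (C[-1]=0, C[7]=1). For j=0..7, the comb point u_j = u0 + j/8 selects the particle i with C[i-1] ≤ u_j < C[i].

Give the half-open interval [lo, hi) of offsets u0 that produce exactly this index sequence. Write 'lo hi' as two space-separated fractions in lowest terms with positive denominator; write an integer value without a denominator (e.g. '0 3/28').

C = [1/20, 1/8, 1/4, 3/8, 3/5, 31/40, 4/5, 1]
j=0 picked index 0: u0 ∈ [0, 1/20)
j=1 picked index 2: u0 ∈ [0, 1/8)
j=2 picked index 3: u0 ∈ [0, 1/8)
j=3 picked index 4: u0 ∈ [0, 9/40)
j=4 picked index 4: u0 ∈ [-1/8, 1/10)
j=5 picked index 5: u0 ∈ [-1/40, 3/20)
j=6 picked index 5: u0 ∈ [-3/20, 1/40)
j=7 picked index 7: u0 ∈ [-3/40, 1/8)
intersection: [0, 1/40)

0 1/40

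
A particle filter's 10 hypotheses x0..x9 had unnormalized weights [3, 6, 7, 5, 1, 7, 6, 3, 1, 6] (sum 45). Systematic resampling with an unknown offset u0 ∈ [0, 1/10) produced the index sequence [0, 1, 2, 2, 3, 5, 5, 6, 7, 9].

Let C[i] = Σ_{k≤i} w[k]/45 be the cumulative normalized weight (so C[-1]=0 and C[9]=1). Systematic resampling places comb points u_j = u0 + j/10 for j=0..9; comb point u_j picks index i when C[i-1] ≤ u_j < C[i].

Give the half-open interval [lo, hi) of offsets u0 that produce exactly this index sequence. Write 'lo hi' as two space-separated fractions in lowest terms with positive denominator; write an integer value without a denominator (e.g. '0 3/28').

C = [1/15, 1/5, 16/45, 7/15, 22/45, 29/45, 7/9, 38/45, 13/15, 1]
j=0 picked index 0: u0 ∈ [0, 1/15)
j=1 picked index 1: u0 ∈ [-1/30, 1/10)
j=2 picked index 2: u0 ∈ [0, 7/45)
j=3 picked index 2: u0 ∈ [-1/10, 1/18)
j=4 picked index 3: u0 ∈ [-2/45, 1/15)
j=5 picked index 5: u0 ∈ [-1/90, 13/90)
j=6 picked index 5: u0 ∈ [-1/9, 2/45)
j=7 picked index 6: u0 ∈ [-1/18, 7/90)
j=8 picked index 7: u0 ∈ [-1/45, 2/45)
j=9 picked index 9: u0 ∈ [-1/30, 1/10)
intersection: [0, 2/45)

0 2/45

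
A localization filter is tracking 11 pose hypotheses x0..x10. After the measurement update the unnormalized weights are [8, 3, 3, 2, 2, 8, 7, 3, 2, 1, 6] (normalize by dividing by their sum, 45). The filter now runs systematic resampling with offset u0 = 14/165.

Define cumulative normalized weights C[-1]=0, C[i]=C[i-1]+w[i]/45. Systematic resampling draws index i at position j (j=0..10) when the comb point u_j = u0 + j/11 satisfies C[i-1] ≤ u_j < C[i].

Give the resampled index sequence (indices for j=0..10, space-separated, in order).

C = [8/45, 11/45, 14/45, 16/45, 2/5, 26/45, 11/15, 4/5, 38/45, 13/15, 1]
j=0: u_0=14/165 ∈ [0, 8/45) → index 0
j=1: u_1=29/165 ∈ [0, 8/45) → index 0
j=2: u_2=4/15 ∈ [11/45, 14/45) → index 2
j=3: u_3=59/165 ∈ [16/45, 2/5) → index 4
j=4: u_4=74/165 ∈ [2/5, 26/45) → index 5
j=5: u_5=89/165 ∈ [2/5, 26/45) → index 5
j=6: u_6=104/165 ∈ [26/45, 11/15) → index 6
j=7: u_7=119/165 ∈ [26/45, 11/15) → index 6
j=8: u_8=134/165 ∈ [4/5, 38/45) → index 8
j=9: u_9=149/165 ∈ [13/15, 1) → index 10
j=10: u_10=164/165 ∈ [13/15, 1) → index 10

0 0 2 4 5 5 6 6 8 10 10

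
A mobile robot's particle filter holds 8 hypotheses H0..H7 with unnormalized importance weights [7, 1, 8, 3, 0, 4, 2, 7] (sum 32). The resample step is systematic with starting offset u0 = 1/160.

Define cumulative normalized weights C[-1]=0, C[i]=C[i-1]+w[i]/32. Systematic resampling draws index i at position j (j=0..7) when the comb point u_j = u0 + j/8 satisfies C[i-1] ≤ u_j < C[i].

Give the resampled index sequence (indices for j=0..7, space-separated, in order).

C = [7/32, 1/4, 1/2, 19/32, 19/32, 23/32, 25/32, 1]
j=0: u_0=1/160 ∈ [0, 7/32) → index 0
j=1: u_1=21/160 ∈ [0, 7/32) → index 0
j=2: u_2=41/160 ∈ [1/4, 1/2) → index 2
j=3: u_3=61/160 ∈ [1/4, 1/2) → index 2
j=4: u_4=81/160 ∈ [1/2, 19/32) → index 3
j=5: u_5=101/160 ∈ [19/32, 23/32) → index 5
j=6: u_6=121/160 ∈ [23/32, 25/32) → index 6
j=7: u_7=141/160 ∈ [25/32, 1) → index 7

0 0 2 2 3 5 6 7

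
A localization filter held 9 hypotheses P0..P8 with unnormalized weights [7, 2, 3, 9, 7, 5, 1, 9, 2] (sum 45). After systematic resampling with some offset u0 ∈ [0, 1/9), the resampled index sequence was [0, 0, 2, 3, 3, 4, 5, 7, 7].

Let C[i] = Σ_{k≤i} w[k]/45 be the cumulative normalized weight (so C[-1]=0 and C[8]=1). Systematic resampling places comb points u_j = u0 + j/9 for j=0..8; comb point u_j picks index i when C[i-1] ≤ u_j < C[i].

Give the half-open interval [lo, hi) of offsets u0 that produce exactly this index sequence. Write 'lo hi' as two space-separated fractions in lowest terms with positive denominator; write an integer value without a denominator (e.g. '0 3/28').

C = [7/45, 1/5, 4/15, 7/15, 28/45, 11/15, 34/45, 43/45, 1]
j=0 picked index 0: u0 ∈ [0, 7/45)
j=1 picked index 0: u0 ∈ [-1/9, 2/45)
j=2 picked index 2: u0 ∈ [-1/45, 2/45)
j=3 picked index 3: u0 ∈ [-1/15, 2/15)
j=4 picked index 3: u0 ∈ [-8/45, 1/45)
j=5 picked index 4: u0 ∈ [-4/45, 1/15)
j=6 picked index 5: u0 ∈ [-2/45, 1/15)
j=7 picked index 7: u0 ∈ [-1/45, 8/45)
j=8 picked index 7: u0 ∈ [-2/15, 1/15)
intersection: [0, 1/45)

0 1/45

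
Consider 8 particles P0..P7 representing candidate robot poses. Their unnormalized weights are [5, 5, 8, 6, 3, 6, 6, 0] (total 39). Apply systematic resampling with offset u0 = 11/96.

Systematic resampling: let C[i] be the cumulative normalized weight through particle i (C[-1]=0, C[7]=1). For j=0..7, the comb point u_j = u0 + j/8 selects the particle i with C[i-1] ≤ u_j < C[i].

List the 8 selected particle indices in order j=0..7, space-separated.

C = [5/39, 10/39, 6/13, 8/13, 9/13, 11/13, 1, 1]
j=0: u_0=11/96 ∈ [0, 5/39) → index 0
j=1: u_1=23/96 ∈ [5/39, 10/39) → index 1
j=2: u_2=35/96 ∈ [10/39, 6/13) → index 2
j=3: u_3=47/96 ∈ [6/13, 8/13) → index 3
j=4: u_4=59/96 ∈ [6/13, 8/13) → index 3
j=5: u_5=71/96 ∈ [9/13, 11/13) → index 5
j=6: u_6=83/96 ∈ [11/13, 1) → index 6
j=7: u_7=95/96 ∈ [11/13, 1) → index 6

0 1 2 3 3 5 6 6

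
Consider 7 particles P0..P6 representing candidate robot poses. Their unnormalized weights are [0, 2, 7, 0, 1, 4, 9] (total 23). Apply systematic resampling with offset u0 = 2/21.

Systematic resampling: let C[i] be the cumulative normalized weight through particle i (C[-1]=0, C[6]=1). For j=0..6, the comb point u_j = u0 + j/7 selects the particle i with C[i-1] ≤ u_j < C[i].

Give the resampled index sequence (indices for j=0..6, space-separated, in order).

C = [0, 2/23, 9/23, 9/23, 10/23, 14/23, 1]
j=0: u_0=2/21 ∈ [2/23, 9/23) → index 2
j=1: u_1=5/21 ∈ [2/23, 9/23) → index 2
j=2: u_2=8/21 ∈ [2/23, 9/23) → index 2
j=3: u_3=11/21 ∈ [10/23, 14/23) → index 5
j=4: u_4=2/3 ∈ [14/23, 1) → index 6
j=5: u_5=17/21 ∈ [14/23, 1) → index 6
j=6: u_6=20/21 ∈ [14/23, 1) → index 6

2 2 2 5 6 6 6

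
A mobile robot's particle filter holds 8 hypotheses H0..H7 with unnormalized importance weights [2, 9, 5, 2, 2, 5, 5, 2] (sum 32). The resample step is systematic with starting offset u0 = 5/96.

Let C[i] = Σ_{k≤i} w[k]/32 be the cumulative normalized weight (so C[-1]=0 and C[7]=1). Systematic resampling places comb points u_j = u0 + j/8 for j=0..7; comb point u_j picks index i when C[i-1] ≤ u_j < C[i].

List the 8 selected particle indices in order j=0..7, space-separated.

C = [1/16, 11/32, 1/2, 9/16, 5/8, 25/32, 15/16, 1]
j=0: u_0=5/96 ∈ [0, 1/16) → index 0
j=1: u_1=17/96 ∈ [1/16, 11/32) → index 1
j=2: u_2=29/96 ∈ [1/16, 11/32) → index 1
j=3: u_3=41/96 ∈ [11/32, 1/2) → index 2
j=4: u_4=53/96 ∈ [1/2, 9/16) → index 3
j=5: u_5=65/96 ∈ [5/8, 25/32) → index 5
j=6: u_6=77/96 ∈ [25/32, 15/16) → index 6
j=7: u_7=89/96 ∈ [25/32, 15/16) → index 6

0 1 1 2 3 5 6 6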